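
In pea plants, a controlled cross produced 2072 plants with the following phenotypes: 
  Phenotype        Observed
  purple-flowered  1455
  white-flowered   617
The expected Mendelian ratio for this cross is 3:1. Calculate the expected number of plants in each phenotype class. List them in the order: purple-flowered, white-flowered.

The 3:1 ratio has 4 parts, so with N = 2072 the expected counts are:
  purple-flowered: 2072 × 3/4 = 1554
  white-flowered: 2072 × 1/4 = 518

1554, 518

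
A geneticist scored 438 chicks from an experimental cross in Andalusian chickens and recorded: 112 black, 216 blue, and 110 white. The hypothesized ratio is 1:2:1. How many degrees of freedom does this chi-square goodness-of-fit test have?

2

A goodness-of-fit test with 3 phenotype classes has df = 3 − 1 = 2.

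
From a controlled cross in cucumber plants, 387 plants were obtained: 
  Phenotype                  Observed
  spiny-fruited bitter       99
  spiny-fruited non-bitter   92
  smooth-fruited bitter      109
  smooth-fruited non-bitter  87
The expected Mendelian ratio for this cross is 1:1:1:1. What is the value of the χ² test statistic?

2.819

The 1:1:1:1 ratio has 4 parts, so with N = 387 the expected counts are:
  spiny-fruited bitter: 387 × 1/4 = 96.75
  spiny-fruited non-bitter: 387 × 1/4 = 96.75
  smooth-fruited bitter: 387 × 1/4 = 96.75
  smooth-fruited non-bitter: 387 × 1/4 = 96.75
χ² = Σ (O − E)² / E
  spiny-fruited bitter: (99 − 96.75)² / 96.75 = 0.0523
  spiny-fruited non-bitter: (92 − 96.75)² / 96.75 = 0.2332
  smooth-fruited bitter: (109 − 96.75)² / 96.75 = 1.5510
  smooth-fruited non-bitter: (87 − 96.75)² / 96.75 = 0.9826
χ² = 0.0523 + 0.2332 + 1.5510 + 0.9826 = 2.8191 ≈ 2.819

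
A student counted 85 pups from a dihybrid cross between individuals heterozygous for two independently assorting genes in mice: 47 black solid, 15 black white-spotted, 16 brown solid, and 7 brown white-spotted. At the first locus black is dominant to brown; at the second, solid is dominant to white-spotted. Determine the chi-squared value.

0.605

A dihybrid F₂ with independent assortment and complete dominance at both loci gives a 9:3:3:1 phenotypic ratio.
The 9:3:3:1 ratio has 16 parts, so with N = 85 the expected counts are:
  black solid: 85 × 9/16 = 47.8125
  black white-spotted: 85 × 3/16 = 15.9375
  brown solid: 85 × 3/16 = 15.9375
  brown white-spotted: 85 × 1/16 = 5.3125
χ² = Σ (O − E)² / E
  black solid: (47 − 47.8125)² / 47.8125 = 0.0138
  black white-spotted: (15 − 15.9375)² / 15.9375 = 0.0551
  brown solid: (16 − 15.9375)² / 15.9375 = 0.0002
  brown white-spotted: (7 − 5.3125)² / 5.3125 = 0.5360
χ² = 0.0138 + 0.0551 + 0.0002 + 0.5360 = 0.6051 ≈ 0.605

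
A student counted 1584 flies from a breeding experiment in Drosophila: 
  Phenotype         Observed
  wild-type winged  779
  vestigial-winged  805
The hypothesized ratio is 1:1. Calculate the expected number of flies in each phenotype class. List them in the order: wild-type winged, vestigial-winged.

792, 792

The 1:1 ratio has 2 parts, so with N = 1584 the expected counts are:
  wild-type winged: 1584 × 1/2 = 792
  vestigial-winged: 1584 × 1/2 = 792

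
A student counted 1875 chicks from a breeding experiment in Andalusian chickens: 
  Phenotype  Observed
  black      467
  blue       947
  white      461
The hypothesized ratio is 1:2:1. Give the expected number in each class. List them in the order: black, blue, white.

468.75, 937.5, 468.75

Expected counts for N = 1875 under a 1:2:1 ratio (total parts = 4):
  black: 1875 × 1/4 = 468.75
  blue: 1875 × 2/4 = 937.5
  white: 1875 × 1/4 = 468.75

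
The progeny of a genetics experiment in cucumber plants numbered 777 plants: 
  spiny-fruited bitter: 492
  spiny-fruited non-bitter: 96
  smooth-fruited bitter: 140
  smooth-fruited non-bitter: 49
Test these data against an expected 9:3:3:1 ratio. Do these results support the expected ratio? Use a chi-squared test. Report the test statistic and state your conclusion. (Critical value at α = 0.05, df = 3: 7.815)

24.078; not consistent

The 9:3:3:1 ratio has 16 parts, so with N = 777 the expected counts are:
  spiny-fruited bitter: 777 × 9/16 = 437.0625
  spiny-fruited non-bitter: 777 × 3/16 = 145.6875
  smooth-fruited bitter: 777 × 3/16 = 145.6875
  smooth-fruited non-bitter: 777 × 1/16 = 48.5625
χ² = Σ (O − E)² / E
  spiny-fruited bitter: (492 − 437.0625)² / 437.0625 = 6.9055
  spiny-fruited non-bitter: (96 − 145.6875)² / 145.6875 = 16.9462
  smooth-fruited bitter: (140 − 145.6875)² / 145.6875 = 0.2220
  smooth-fruited non-bitter: (49 − 48.5625)² / 48.5625 = 0.0039
χ² = 6.9055 + 16.9462 + 0.2220 + 0.0039 = 24.0776 ≈ 24.078
Degrees of freedom = 4 − 1 = 3; critical value at α = 0.05 is 7.815.
Since 24.078 > 7.815, we reject the null hypothesis — the data do not fit the 9:3:3:1 ratio.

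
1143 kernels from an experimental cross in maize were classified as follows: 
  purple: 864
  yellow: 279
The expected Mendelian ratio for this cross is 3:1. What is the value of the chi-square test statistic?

The 3:1 ratio has 4 parts, so with N = 1143 the expected counts are:
  purple: 1143 × 3/4 = 857.25
  yellow: 1143 × 1/4 = 285.75
χ² = Σ (O − E)² / E
  purple: (864 − 857.25)² / 857.25 = 0.0531
  yellow: (279 − 285.75)² / 285.75 = 0.1594
χ² = 0.0531 + 0.1594 = 0.2125 ≈ 0.213

0.213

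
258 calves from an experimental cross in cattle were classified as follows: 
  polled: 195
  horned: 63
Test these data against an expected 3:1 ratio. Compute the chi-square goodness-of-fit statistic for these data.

0.047

The 3:1 ratio has 4 parts, so with N = 258 the expected counts are:
  polled: 258 × 3/4 = 193.5
  horned: 258 × 1/4 = 64.5
χ² = Σ (O − E)² / E
  polled: (195 − 193.5)² / 193.5 = 0.0116
  horned: (63 − 64.5)² / 64.5 = 0.0349
χ² = 0.0116 + 0.0349 = 0.0465 ≈ 0.047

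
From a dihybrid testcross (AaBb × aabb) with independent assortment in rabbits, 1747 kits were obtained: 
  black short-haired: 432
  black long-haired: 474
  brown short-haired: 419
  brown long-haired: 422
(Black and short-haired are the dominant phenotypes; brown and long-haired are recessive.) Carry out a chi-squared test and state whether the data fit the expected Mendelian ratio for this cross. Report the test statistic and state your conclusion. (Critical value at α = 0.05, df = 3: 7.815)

A dihybrid testcross with independent assortment gives a 1:1:1:1 ratio.
The 1:1:1:1 ratio has 4 parts, so with N = 1747 the expected counts are:
  black short-haired: 1747 × 1/4 = 436.75
  black long-haired: 1747 × 1/4 = 436.75
  brown short-haired: 1747 × 1/4 = 436.75
  brown long-haired: 1747 × 1/4 = 436.75
χ² = Σ (O − E)² / E
  black short-haired: (432 − 436.75)² / 436.75 = 0.0517
  black long-haired: (474 − 436.75)² / 436.75 = 3.1770
  brown short-haired: (419 − 436.75)² / 436.75 = 0.7214
  brown long-haired: (422 − 436.75)² / 436.75 = 0.4981
χ² = 0.0517 + 3.1770 + 0.7214 + 0.4981 = 4.4482 ≈ 4.448
Degrees of freedom = 4 − 1 = 3; critical value at α = 0.05 is 7.815.
Since 4.448 < 7.815, we fail to reject the null hypothesis — the data are consistent with the 1:1:1:1 ratio.

4.448; consistent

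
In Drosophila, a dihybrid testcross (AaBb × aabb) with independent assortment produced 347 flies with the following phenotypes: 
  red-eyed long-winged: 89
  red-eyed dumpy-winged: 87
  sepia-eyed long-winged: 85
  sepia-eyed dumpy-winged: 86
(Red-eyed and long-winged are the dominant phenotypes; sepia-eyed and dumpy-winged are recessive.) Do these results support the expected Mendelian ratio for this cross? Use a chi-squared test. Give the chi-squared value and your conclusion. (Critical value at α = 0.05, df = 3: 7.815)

0.101; consistent

A dihybrid testcross with independent assortment gives a 1:1:1:1 ratio.
The 1:1:1:1 ratio has 4 parts, so with N = 347 the expected counts are:
  red-eyed long-winged: 347 × 1/4 = 86.75
  red-eyed dumpy-winged: 347 × 1/4 = 86.75
  sepia-eyed long-winged: 347 × 1/4 = 86.75
  sepia-eyed dumpy-winged: 347 × 1/4 = 86.75
χ² = Σ (O − E)² / E
  red-eyed long-winged: (89 − 86.75)² / 86.75 = 0.0584
  red-eyed dumpy-winged: (87 − 86.75)² / 86.75 = 0.0007
  sepia-eyed long-winged: (85 − 86.75)² / 86.75 = 0.0353
  sepia-eyed dumpy-winged: (86 − 86.75)² / 86.75 = 0.0065
χ² = 0.0584 + 0.0007 + 0.0353 + 0.0065 = 0.1009 ≈ 0.101
Degrees of freedom = 4 − 1 = 3; critical value at α = 0.05 is 7.815.
Since 0.101 < 7.815, we fail to reject the null hypothesis — the data are consistent with the 1:1:1:1 ratio.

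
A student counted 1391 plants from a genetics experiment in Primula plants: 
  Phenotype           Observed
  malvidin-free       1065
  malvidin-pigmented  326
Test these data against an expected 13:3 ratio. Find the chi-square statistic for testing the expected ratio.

20.053

Expected counts for N = 1391 under a 13:3 ratio (total parts = 16):
  malvidin-free: 1391 × 13/16 = 1130.1875
  malvidin-pigmented: 1391 × 3/16 = 260.8125
χ² = Σ (O − E)² / E
  malvidin-free: (1065 − 1130.1875)² / 1130.1875 = 3.7599
  malvidin-pigmented: (326 − 260.8125)² / 260.8125 = 16.2930
χ² = 3.7599 + 16.2930 = 20.0529 ≈ 20.053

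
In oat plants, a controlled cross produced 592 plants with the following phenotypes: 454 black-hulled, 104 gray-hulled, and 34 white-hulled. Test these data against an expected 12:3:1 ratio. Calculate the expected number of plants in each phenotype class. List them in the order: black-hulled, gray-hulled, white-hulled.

Expected counts for N = 592 under a 12:3:1 ratio (total parts = 16):
  black-hulled: 592 × 12/16 = 444
  gray-hulled: 592 × 3/16 = 111
  white-hulled: 592 × 1/16 = 37

444, 111, 37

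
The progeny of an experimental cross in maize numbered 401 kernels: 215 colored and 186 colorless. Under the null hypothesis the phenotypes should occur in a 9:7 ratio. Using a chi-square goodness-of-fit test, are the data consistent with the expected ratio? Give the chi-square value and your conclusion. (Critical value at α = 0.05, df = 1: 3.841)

The 9:7 ratio has 16 parts, so with N = 401 the expected counts are:
  colored: 401 × 9/16 = 225.5625
  colorless: 401 × 7/16 = 175.4375
χ² = Σ (O − E)² / E
  colored: (215 − 225.5625)² / 225.5625 = 0.4946
  colorless: (186 − 175.4375)² / 175.4375 = 0.6359
χ² = 0.4946 + 0.6359 = 1.1305 ≈ 1.131
Degrees of freedom = 2 − 1 = 1; critical value at α = 0.05 is 3.841.
Since 1.131 < 3.841, we fail to reject the null hypothesis — the data are consistent with the 9:7 ratio.

1.131; consistent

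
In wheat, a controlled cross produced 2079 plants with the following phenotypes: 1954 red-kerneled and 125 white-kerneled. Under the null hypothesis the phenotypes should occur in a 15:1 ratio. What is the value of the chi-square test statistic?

Expected counts for N = 2079 under a 15:1 ratio (total parts = 16):
  red-kerneled: 2079 × 15/16 = 1949.0625
  white-kerneled: 2079 × 1/16 = 129.9375
χ² = Σ (O − E)² / E
  red-kerneled: (1954 − 1949.0625)² / 1949.0625 = 0.0125
  white-kerneled: (125 − 129.9375)² / 129.9375 = 0.1876
χ² = 0.0125 + 0.1876 = 0.2001 ≈ 0.200

0.200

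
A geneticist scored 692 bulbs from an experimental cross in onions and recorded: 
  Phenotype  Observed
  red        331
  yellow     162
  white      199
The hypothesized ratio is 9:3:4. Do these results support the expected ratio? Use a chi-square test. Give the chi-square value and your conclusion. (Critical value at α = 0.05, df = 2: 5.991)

20.640; not consistent

Expected counts for N = 692 under a 9:3:4 ratio (total parts = 16):
  red: 692 × 9/16 = 389.25
  yellow: 692 × 3/16 = 129.75
  white: 692 × 4/16 = 173
χ² = Σ (O − E)² / E
  red: (331 − 389.25)² / 389.25 = 8.7169
  yellow: (162 − 129.75)² / 129.75 = 8.0159
  white: (199 − 173)² / 173 = 3.9075
χ² = 8.7169 + 8.0159 + 3.9075 = 20.6403 ≈ 20.640
Degrees of freedom = 3 − 1 = 2; critical value at α = 0.05 is 5.991.
Since 20.640 > 5.991, we reject the null hypothesis — the data do not fit the 9:3:4 ratio.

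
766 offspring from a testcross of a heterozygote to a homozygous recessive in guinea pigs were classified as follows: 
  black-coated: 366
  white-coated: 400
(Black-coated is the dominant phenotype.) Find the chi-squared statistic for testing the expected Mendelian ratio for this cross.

A testcross of a heterozygote (Aa × aa) gives a 1:1 phenotypic ratio.
Under the 1:1 hypothesis (Σ ratio = 2, N = 766):
  black-coated: 766 × 1/2 = 383
  white-coated: 766 × 1/2 = 383
χ² = Σ (O − E)² / E
  black-coated: (366 − 383)² / 383 = 0.7546
  white-coated: (400 − 383)² / 383 = 0.7546
χ² = 0.7546 + 0.7546 = 1.5092 ≈ 1.509

1.509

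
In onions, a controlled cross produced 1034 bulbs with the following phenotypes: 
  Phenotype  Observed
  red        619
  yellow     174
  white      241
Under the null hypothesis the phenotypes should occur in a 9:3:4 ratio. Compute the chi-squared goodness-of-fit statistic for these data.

5.624

Total ratio parts = 16. Expected numbers out of 1034:
  red: 1034 × 9/16 = 581.625
  yellow: 1034 × 3/16 = 193.875
  white: 1034 × 4/16 = 258.5
χ² = Σ (O − E)² / E
  red: (619 − 581.625)² / 581.625 = 2.4017
  yellow: (174 − 193.875)² / 193.875 = 2.0375
  white: (241 − 258.5)² / 258.5 = 1.1847
χ² = 2.4017 + 2.0375 + 1.1847 = 5.6239 ≈ 5.624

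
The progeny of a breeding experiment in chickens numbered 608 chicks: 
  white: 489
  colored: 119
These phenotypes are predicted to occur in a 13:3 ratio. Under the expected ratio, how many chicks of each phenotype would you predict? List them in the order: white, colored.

The 13:3 ratio has 16 parts, so with N = 608 the expected counts are:
  white: 608 × 13/16 = 494
  colored: 608 × 3/16 = 114

494, 114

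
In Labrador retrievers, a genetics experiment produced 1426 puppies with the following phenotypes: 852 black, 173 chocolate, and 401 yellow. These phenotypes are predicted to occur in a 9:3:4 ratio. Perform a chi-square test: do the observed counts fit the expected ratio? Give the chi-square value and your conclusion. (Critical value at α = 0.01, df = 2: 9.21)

41.967; not consistent

The 9:3:4 ratio has 16 parts, so with N = 1426 the expected counts are:
  black: 1426 × 9/16 = 802.125
  chocolate: 1426 × 3/16 = 267.375
  yellow: 1426 × 4/16 = 356.5
χ² = Σ (O − E)² / E
  black: (852 − 802.125)² / 802.125 = 3.1012
  chocolate: (173 − 267.375)² / 267.375 = 33.3114
  yellow: (401 − 356.5)² / 356.5 = 5.5547
χ² = 3.1012 + 33.3114 + 5.5547 = 41.9673 ≈ 41.967
Degrees of freedom = 3 − 1 = 2; critical value at α = 0.01 is 9.21.
Since 41.967 > 9.21, we reject the null hypothesis — the data do not fit the 9:3:4 ratio.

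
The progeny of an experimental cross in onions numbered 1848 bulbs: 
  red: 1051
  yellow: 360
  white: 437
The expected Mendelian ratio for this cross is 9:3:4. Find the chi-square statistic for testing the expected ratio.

Total ratio parts = 16. Expected numbers out of 1848:
  red: 1848 × 9/16 = 1039.5
  yellow: 1848 × 3/16 = 346.5
  white: 1848 × 4/16 = 462
χ² = Σ (O − E)² / E
  red: (1051 − 1039.5)² / 1039.5 = 0.1272
  yellow: (360 − 346.5)² / 346.5 = 0.5260
  white: (437 − 462)² / 462 = 1.3528
χ² = 0.1272 + 0.5260 + 1.3528 = 2.006

2.006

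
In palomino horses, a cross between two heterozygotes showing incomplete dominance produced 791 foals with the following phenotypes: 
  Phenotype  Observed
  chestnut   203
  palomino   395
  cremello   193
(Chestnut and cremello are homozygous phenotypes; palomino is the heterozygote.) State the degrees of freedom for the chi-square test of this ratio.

2

With incomplete dominance, a heterozygote × heterozygote cross gives a 1:2:1 phenotypic ratio.
A goodness-of-fit test with 3 phenotype classes has df = 3 − 1 = 2.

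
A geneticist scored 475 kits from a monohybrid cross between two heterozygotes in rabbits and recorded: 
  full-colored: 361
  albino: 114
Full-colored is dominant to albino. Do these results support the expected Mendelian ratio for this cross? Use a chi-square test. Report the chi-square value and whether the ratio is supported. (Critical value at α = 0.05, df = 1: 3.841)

0.253; consistent

For a monohybrid cross between heterozygotes with complete dominance, the expected phenotypic ratio is 3:1.
The 3:1 ratio has 4 parts, so with N = 475 the expected counts are:
  full-colored: 475 × 3/4 = 356.25
  albino: 475 × 1/4 = 118.75
χ² = Σ (O − E)² / E
  full-colored: (361 − 356.25)² / 356.25 = 0.0633
  albino: (114 − 118.75)² / 118.75 = 0.1900
χ² = 0.0633 + 0.1900 = 0.2533 ≈ 0.253
Degrees of freedom = 2 − 1 = 1; critical value at α = 0.05 is 3.841.
Since 0.253 < 3.841, we fail to reject the null hypothesis — the data are consistent with the 3:1 ratio.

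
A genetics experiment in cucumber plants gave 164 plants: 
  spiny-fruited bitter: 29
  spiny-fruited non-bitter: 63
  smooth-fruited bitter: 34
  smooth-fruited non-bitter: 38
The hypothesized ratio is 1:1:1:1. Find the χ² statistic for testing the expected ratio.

Under the 1:1:1:1 hypothesis (Σ ratio = 4, N = 164):
  spiny-fruited bitter: 164 × 1/4 = 41
  spiny-fruited non-bitter: 164 × 1/4 = 41
  smooth-fruited bitter: 164 × 1/4 = 41
  smooth-fruited non-bitter: 164 × 1/4 = 41
χ² = Σ (O − E)² / E
  spiny-fruited bitter: (29 − 41)² / 41 = 3.5122
  spiny-fruited non-bitter: (63 − 41)² / 41 = 11.8049
  smooth-fruited bitter: (34 − 41)² / 41 = 1.1951
  smooth-fruited non-bitter: (38 − 41)² / 41 = 0.2195
χ² = 3.5122 + 11.8049 + 1.1951 + 0.2195 = 16.7317 ≈ 16.732

16.732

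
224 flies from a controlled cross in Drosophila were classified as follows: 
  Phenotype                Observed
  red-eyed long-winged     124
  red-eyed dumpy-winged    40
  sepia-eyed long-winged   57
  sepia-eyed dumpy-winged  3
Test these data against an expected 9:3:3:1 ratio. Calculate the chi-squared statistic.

14.127

Total ratio parts = 16. Expected numbers out of 224:
  red-eyed long-winged: 224 × 9/16 = 126
  red-eyed dumpy-winged: 224 × 3/16 = 42
  sepia-eyed long-winged: 224 × 3/16 = 42
  sepia-eyed dumpy-winged: 224 × 1/16 = 14
χ² = Σ (O − E)² / E
  red-eyed long-winged: (124 − 126)² / 126 = 0.0317
  red-eyed dumpy-winged: (40 − 42)² / 42 = 0.0952
  sepia-eyed long-winged: (57 − 42)² / 42 = 5.3571
  sepia-eyed dumpy-winged: (3 − 14)² / 14 = 8.6429
χ² = 0.0317 + 0.0952 + 5.3571 + 8.6429 = 14.1269 ≈ 14.127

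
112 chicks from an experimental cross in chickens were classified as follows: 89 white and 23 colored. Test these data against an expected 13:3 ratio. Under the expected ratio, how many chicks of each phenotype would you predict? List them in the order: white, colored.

Expected counts for N = 112 under a 13:3 ratio (total parts = 16):
  white: 112 × 13/16 = 91
  colored: 112 × 3/16 = 21

91, 21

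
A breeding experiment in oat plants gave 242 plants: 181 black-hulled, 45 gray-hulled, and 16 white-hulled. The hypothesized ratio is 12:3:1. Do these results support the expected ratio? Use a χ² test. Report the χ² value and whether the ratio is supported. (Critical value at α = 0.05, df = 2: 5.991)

The 12:3:1 ratio has 16 parts, so with N = 242 the expected counts are:
  black-hulled: 242 × 12/16 = 181.5
  gray-hulled: 242 × 3/16 = 45.375
  white-hulled: 242 × 1/16 = 15.125
χ² = Σ (O − E)² / E
  black-hulled: (181 − 181.5)² / 181.5 = 0.0014
  gray-hulled: (45 − 45.375)² / 45.375 = 0.0031
  white-hulled: (16 − 15.125)² / 15.125 = 0.0506
χ² = 0.0014 + 0.0031 + 0.0506 = 0.0551 ≈ 0.055
Degrees of freedom = 3 − 1 = 2; critical value at α = 0.05 is 5.991.
Since 0.055 < 5.991, we fail to reject the null hypothesis — the data are consistent with the 12:3:1 ratio.

0.055; consistent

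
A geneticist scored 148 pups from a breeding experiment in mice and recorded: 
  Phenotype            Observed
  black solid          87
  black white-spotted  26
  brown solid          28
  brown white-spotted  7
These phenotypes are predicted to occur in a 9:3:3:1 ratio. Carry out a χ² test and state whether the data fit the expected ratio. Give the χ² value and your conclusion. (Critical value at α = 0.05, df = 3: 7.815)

0.829; consistent

Expected counts for N = 148 under a 9:3:3:1 ratio (total parts = 16):
  black solid: 148 × 9/16 = 83.25
  black white-spotted: 148 × 3/16 = 27.75
  brown solid: 148 × 3/16 = 27.75
  brown white-spotted: 148 × 1/16 = 9.25
χ² = Σ (O − E)² / E
  black solid: (87 − 83.25)² / 83.25 = 0.1689
  black white-spotted: (26 − 27.75)² / 27.75 = 0.1104
  brown solid: (28 − 27.75)² / 27.75 = 0.0023
  brown white-spotted: (7 − 9.25)² / 9.25 = 0.5473
χ² = 0.1689 + 0.1104 + 0.0023 + 0.5473 = 0.8289 ≈ 0.829
Degrees of freedom = 4 − 1 = 3; critical value at α = 0.05 is 7.815.
Since 0.829 < 7.815, we fail to reject the null hypothesis — the data are consistent with the 9:3:3:1 ratio.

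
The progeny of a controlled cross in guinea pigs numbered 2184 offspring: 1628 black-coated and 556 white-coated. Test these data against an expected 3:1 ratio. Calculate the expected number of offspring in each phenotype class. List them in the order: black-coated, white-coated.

1638, 546

Under the 3:1 hypothesis (Σ ratio = 4, N = 2184):
  black-coated: 2184 × 3/4 = 1638
  white-coated: 2184 × 1/4 = 546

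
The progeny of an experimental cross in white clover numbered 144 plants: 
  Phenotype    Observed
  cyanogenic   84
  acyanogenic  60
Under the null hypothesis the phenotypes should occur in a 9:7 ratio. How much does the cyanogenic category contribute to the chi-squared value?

The 9:7 ratio has 16 parts, so with N = 144 the expected counts are:
  cyanogenic: 144 × 9/16 = 81
  acyanogenic: 144 × 7/16 = 63
Contribution of cyanogenic: (84 − 81)² / 81 = 0.1111

0.111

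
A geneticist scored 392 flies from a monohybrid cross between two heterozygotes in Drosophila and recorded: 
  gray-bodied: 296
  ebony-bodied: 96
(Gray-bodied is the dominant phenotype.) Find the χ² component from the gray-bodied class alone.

0.014

For a monohybrid cross between heterozygotes with complete dominance, the expected phenotypic ratio is 3:1.
The 3:1 ratio has 4 parts, so with N = 392 the expected counts are:
  gray-bodied: 392 × 3/4 = 294
  ebony-bodied: 392 × 1/4 = 98
Contribution of gray-bodied: (296 − 294)² / 294 = 0.0136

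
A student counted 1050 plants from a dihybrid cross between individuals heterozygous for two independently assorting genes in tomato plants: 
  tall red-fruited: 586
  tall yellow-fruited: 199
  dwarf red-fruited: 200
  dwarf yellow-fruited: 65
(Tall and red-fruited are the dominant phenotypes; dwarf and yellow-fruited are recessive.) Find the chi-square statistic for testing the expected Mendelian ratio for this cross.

0.115

A dihybrid F₂ with independent assortment and complete dominance at both loci gives a 9:3:3:1 phenotypic ratio.
Expected counts for N = 1050 under a 9:3:3:1 ratio (total parts = 16):
  tall red-fruited: 1050 × 9/16 = 590.625
  tall yellow-fruited: 1050 × 3/16 = 196.875
  dwarf red-fruited: 1050 × 3/16 = 196.875
  dwarf yellow-fruited: 1050 × 1/16 = 65.625
χ² = Σ (O − E)² / E
  tall red-fruited: (586 − 590.625)² / 590.625 = 0.0362
  tall yellow-fruited: (199 − 196.875)² / 196.875 = 0.0229
  dwarf red-fruited: (200 − 196.875)² / 196.875 = 0.0496
  dwarf yellow-fruited: (65 − 65.625)² / 65.625 = 0.0060
χ² = 0.0362 + 0.0229 + 0.0496 + 0.0060 = 0.1147 ≈ 0.115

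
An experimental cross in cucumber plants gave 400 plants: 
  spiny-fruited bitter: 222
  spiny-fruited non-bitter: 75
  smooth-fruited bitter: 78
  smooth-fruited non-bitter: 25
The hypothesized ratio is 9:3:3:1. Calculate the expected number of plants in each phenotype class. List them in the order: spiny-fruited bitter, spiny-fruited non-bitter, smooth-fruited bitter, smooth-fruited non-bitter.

225, 75, 75, 25

The 9:3:3:1 ratio has 16 parts, so with N = 400 the expected counts are:
  spiny-fruited bitter: 400 × 9/16 = 225
  spiny-fruited non-bitter: 400 × 3/16 = 75
  smooth-fruited bitter: 400 × 3/16 = 75
  smooth-fruited non-bitter: 400 × 1/16 = 25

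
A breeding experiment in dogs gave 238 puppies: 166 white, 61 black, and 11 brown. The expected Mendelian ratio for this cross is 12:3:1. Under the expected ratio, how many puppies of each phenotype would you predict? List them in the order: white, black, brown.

Expected counts for N = 238 under a 12:3:1 ratio (total parts = 16):
  white: 238 × 12/16 = 178.5
  black: 238 × 3/16 = 44.625
  brown: 238 × 1/16 = 14.875

178.5, 44.625, 14.875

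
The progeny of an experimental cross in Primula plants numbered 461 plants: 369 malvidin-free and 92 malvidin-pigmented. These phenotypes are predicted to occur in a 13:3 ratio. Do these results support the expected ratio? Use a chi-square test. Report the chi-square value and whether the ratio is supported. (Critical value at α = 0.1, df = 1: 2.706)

Expected counts for N = 461 under a 13:3 ratio (total parts = 16):
  malvidin-free: 461 × 13/16 = 374.5625
  malvidin-pigmented: 461 × 3/16 = 86.4375
χ² = Σ (O − E)² / E
  malvidin-free: (369 − 374.5625)² / 374.5625 = 0.0826
  malvidin-pigmented: (92 − 86.4375)² / 86.4375 = 0.3580
χ² = 0.0826 + 0.3580 = 0.4406 ≈ 0.441
Degrees of freedom = 2 − 1 = 1; critical value at α = 0.1 is 2.706.
Since 0.441 < 2.706, we fail to reject the null hypothesis — the data are consistent with the 13:3 ratio.

0.441; consistent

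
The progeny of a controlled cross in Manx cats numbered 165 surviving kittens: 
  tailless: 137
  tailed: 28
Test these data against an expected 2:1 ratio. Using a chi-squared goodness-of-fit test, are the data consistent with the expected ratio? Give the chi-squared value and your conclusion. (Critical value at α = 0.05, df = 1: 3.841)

Under the 2:1 hypothesis (Σ ratio = 3, N = 165):
  tailless: 165 × 2/3 = 110
  tailed: 165 × 1/3 = 55
χ² = Σ (O − E)² / E
  tailless: (137 − 110)² / 110 = 6.6273
  tailed: (28 − 55)² / 55 = 13.2545
χ² = 6.6273 + 13.2545 = 19.8818 ≈ 19.882
Degrees of freedom = 2 − 1 = 1; critical value at α = 0.05 is 3.841.
Since 19.882 > 3.841, we reject the null hypothesis — the data do not fit the 2:1 ratio.

19.882; not consistent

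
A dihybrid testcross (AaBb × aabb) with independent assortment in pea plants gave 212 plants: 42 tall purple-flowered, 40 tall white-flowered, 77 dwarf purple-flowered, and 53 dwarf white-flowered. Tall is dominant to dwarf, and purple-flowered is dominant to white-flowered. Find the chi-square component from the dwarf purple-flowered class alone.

10.868

A dihybrid testcross with independent assortment gives a 1:1:1:1 ratio.
Under the 1:1:1:1 hypothesis (Σ ratio = 4, N = 212):
  tall purple-flowered: 212 × 1/4 = 53
  tall white-flowered: 212 × 1/4 = 53
  dwarf purple-flowered: 212 × 1/4 = 53
  dwarf white-flowered: 212 × 1/4 = 53
Contribution of dwarf purple-flowered: (77 − 53)² / 53 = 10.8679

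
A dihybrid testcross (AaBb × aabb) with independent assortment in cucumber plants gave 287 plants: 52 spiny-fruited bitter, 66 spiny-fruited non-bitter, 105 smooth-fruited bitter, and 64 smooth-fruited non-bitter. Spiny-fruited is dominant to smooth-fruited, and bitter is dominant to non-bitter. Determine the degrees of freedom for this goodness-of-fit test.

A dihybrid testcross with independent assortment gives a 1:1:1:1 ratio.
A goodness-of-fit test with 4 phenotype classes has df = 4 − 1 = 3.

3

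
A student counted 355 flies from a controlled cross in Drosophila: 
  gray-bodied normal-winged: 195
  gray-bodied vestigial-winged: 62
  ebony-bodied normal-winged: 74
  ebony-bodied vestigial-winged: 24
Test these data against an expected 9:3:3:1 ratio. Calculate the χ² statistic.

1.402

Under the 9:3:3:1 hypothesis (Σ ratio = 16, N = 355):
  gray-bodied normal-winged: 355 × 9/16 = 199.6875
  gray-bodied vestigial-winged: 355 × 3/16 = 66.5625
  ebony-bodied normal-winged: 355 × 3/16 = 66.5625
  ebony-bodied vestigial-winged: 355 × 1/16 = 22.1875
χ² = Σ (O − E)² / E
  gray-bodied normal-winged: (195 − 199.6875)² / 199.6875 = 0.1100
  gray-bodied vestigial-winged: (62 − 66.5625)² / 66.5625 = 0.3127
  ebony-bodied normal-winged: (74 − 66.5625)² / 66.5625 = 0.8310
  ebony-bodied vestigial-winged: (24 − 22.1875)² / 22.1875 = 0.1481
χ² = 0.1100 + 0.3127 + 0.8310 + 0.1481 = 1.4018 ≈ 1.402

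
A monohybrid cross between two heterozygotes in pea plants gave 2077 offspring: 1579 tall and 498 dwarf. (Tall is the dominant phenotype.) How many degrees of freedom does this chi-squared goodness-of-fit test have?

1

For a monohybrid cross between heterozygotes with complete dominance, the expected phenotypic ratio is 3:1.
A goodness-of-fit test with 2 phenotype classes has df = 2 − 1 = 1.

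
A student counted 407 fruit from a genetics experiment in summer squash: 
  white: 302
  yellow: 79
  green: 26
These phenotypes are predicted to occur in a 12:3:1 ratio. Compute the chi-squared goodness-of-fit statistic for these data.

0.142

The 12:3:1 ratio has 16 parts, so with N = 407 the expected counts are:
  white: 407 × 12/16 = 305.25
  yellow: 407 × 3/16 = 76.3125
  green: 407 × 1/16 = 25.4375
χ² = Σ (O − E)² / E
  white: (302 − 305.25)² / 305.25 = 0.0346
  yellow: (79 − 76.3125)² / 76.3125 = 0.0946
  green: (26 − 25.4375)² / 25.4375 = 0.0124
χ² = 0.0346 + 0.0946 + 0.0124 = 0.1416 ≈ 0.142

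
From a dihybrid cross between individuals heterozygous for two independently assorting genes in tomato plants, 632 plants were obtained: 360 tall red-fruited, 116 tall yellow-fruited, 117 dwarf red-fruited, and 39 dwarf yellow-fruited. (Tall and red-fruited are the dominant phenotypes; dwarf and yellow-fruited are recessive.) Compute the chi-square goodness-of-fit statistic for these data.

0.135

A dihybrid F₂ with independent assortment and complete dominance at both loci gives a 9:3:3:1 phenotypic ratio.
Expected counts for N = 632 under a 9:3:3:1 ratio (total parts = 16):
  tall red-fruited: 632 × 9/16 = 355.5
  tall yellow-fruited: 632 × 3/16 = 118.5
  dwarf red-fruited: 632 × 3/16 = 118.5
  dwarf yellow-fruited: 632 × 1/16 = 39.5
χ² = Σ (O − E)² / E
  tall red-fruited: (360 − 355.5)² / 355.5 = 0.0570
  tall yellow-fruited: (116 − 118.5)² / 118.5 = 0.0527
  dwarf red-fruited: (117 − 118.5)² / 118.5 = 0.0190
  dwarf yellow-fruited: (39 − 39.5)² / 39.5 = 0.0063
χ² = 0.0570 + 0.0527 + 0.0190 + 0.0063 = 0.135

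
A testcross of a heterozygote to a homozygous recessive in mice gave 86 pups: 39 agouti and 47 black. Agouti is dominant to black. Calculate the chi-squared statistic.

A testcross of a heterozygote (Aa × aa) gives a 1:1 phenotypic ratio.
Under the 1:1 hypothesis (Σ ratio = 2, N = 86):
  agouti: 86 × 1/2 = 43
  black: 86 × 1/2 = 43
χ² = Σ (O − E)² / E
  agouti: (39 − 43)² / 43 = 0.3721
  black: (47 − 43)² / 43 = 0.3721
χ² = 0.3721 + 0.3721 = 0.7442 ≈ 0.744

0.744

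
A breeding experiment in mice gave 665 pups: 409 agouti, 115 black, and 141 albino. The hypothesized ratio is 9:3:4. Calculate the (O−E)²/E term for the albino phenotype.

Total ratio parts = 16. Expected numbers out of 665:
  agouti: 665 × 9/16 = 374.0625
  black: 665 × 3/16 = 124.6875
  albino: 665 × 4/16 = 166.25
Contribution of albino: (141 − 166.25)² / 166.25 = 3.8350

3.835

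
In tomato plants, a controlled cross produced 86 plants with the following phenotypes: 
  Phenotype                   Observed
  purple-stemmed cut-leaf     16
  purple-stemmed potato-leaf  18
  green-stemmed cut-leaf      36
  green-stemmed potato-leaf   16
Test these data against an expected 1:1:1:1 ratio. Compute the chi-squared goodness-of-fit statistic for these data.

13.163

The 1:1:1:1 ratio has 4 parts, so with N = 86 the expected counts are:
  purple-stemmed cut-leaf: 86 × 1/4 = 21.5
  purple-stemmed potato-leaf: 86 × 1/4 = 21.5
  green-stemmed cut-leaf: 86 × 1/4 = 21.5
  green-stemmed potato-leaf: 86 × 1/4 = 21.5
χ² = Σ (O − E)² / E
  purple-stemmed cut-leaf: (16 − 21.5)² / 21.5 = 1.4070
  purple-stemmed potato-leaf: (18 − 21.5)² / 21.5 = 0.5698
  green-stemmed cut-leaf: (36 − 21.5)² / 21.5 = 9.7791
  green-stemmed potato-leaf: (16 − 21.5)² / 21.5 = 1.4070
χ² = 1.4070 + 0.5698 + 9.7791 + 1.4070 = 13.1629 ≈ 13.163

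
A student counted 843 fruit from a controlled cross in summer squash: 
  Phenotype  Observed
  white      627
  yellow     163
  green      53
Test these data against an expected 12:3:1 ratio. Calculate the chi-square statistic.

0.200

Under the 12:3:1 hypothesis (Σ ratio = 16, N = 843):
  white: 843 × 12/16 = 632.25
  yellow: 843 × 3/16 = 158.0625
  green: 843 × 1/16 = 52.6875
χ² = Σ (O − E)² / E
  white: (627 − 632.25)² / 632.25 = 0.0436
  yellow: (163 − 158.0625)² / 158.0625 = 0.1542
  green: (53 − 52.6875)² / 52.6875 = 0.0019
χ² = 0.0436 + 0.1542 + 0.0019 = 0.1997 ≈ 0.200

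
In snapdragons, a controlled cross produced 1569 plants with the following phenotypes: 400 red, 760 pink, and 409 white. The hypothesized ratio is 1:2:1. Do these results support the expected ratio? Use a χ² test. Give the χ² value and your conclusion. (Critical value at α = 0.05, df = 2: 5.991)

1.634; consistent

Under the 1:2:1 hypothesis (Σ ratio = 4, N = 1569):
  red: 1569 × 1/4 = 392.25
  pink: 1569 × 2/4 = 784.5
  white: 1569 × 1/4 = 392.25
χ² = Σ (O − E)² / E
  red: (400 − 392.25)² / 392.25 = 0.1531
  pink: (760 − 784.5)² / 784.5 = 0.7651
  white: (409 − 392.25)² / 392.25 = 0.7153
χ² = 0.1531 + 0.7651 + 0.7153 = 1.6335 ≈ 1.634
Degrees of freedom = 3 − 1 = 2; critical value at α = 0.05 is 5.991.
Since 1.634 < 5.991, we fail to reject the null hypothesis — the data are consistent with the 1:2:1 ratio.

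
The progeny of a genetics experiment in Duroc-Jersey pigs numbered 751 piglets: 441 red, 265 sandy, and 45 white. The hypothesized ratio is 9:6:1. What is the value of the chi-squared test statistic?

1.877

The 9:6:1 ratio has 16 parts, so with N = 751 the expected counts are:
  red: 751 × 9/16 = 422.4375
  sandy: 751 × 6/16 = 281.625
  white: 751 × 1/16 = 46.9375
χ² = Σ (O − E)² / E
  red: (441 − 422.4375)² / 422.4375 = 0.8157
  sandy: (265 − 281.625)² / 281.625 = 0.9814
  white: (45 − 46.9375)² / 46.9375 = 0.0800
χ² = 0.8157 + 0.9814 + 0.0800 = 1.8771 ≈ 1.877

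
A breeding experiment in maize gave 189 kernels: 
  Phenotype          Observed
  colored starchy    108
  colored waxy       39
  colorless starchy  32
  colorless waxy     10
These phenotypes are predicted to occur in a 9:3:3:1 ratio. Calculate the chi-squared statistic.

0.996

Total ratio parts = 16. Expected numbers out of 189:
  colored starchy: 189 × 9/16 = 106.3125
  colored waxy: 189 × 3/16 = 35.4375
  colorless starchy: 189 × 3/16 = 35.4375
  colorless waxy: 189 × 1/16 = 11.8125
χ² = Σ (O − E)² / E
  colored starchy: (108 − 106.3125)² / 106.3125 = 0.0268
  colored waxy: (39 − 35.4375)² / 35.4375 = 0.3581
  colorless starchy: (32 − 35.4375)² / 35.4375 = 0.3334
  colorless waxy: (10 − 11.8125)² / 11.8125 = 0.2781
χ² = 0.0268 + 0.3581 + 0.3334 + 0.2781 = 0.9964 ≈ 0.996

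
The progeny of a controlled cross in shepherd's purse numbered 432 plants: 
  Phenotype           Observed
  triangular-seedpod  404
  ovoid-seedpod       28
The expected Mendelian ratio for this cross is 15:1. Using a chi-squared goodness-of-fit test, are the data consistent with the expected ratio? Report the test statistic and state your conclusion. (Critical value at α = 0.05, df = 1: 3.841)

Under the 15:1 hypothesis (Σ ratio = 16, N = 432):
  triangular-seedpod: 432 × 15/16 = 405
  ovoid-seedpod: 432 × 1/16 = 27
χ² = Σ (O − E)² / E
  triangular-seedpod: (404 − 405)² / 405 = 0.0025
  ovoid-seedpod: (28 − 27)² / 27 = 0.0370
χ² = 0.0025 + 0.0370 = 0.0395 ≈ 0.040
Degrees of freedom = 2 − 1 = 1; critical value at α = 0.05 is 3.841.
Since 0.040 < 3.841, we fail to reject the null hypothesis — the data are consistent with the 15:1 ratio.

0.040; consistent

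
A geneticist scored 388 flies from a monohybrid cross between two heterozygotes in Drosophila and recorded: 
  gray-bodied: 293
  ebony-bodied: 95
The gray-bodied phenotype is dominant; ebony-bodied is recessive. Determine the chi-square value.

For a monohybrid cross between heterozygotes with complete dominance, the expected phenotypic ratio is 3:1.
Under the 3:1 hypothesis (Σ ratio = 4, N = 388):
  gray-bodied: 388 × 3/4 = 291
  ebony-bodied: 388 × 1/4 = 97
χ² = Σ (O − E)² / E
  gray-bodied: (293 − 291)² / 291 = 0.0137
  ebony-bodied: (95 − 97)² / 97 = 0.0412
χ² = 0.0137 + 0.0412 = 0.0549 ≈ 0.055

0.055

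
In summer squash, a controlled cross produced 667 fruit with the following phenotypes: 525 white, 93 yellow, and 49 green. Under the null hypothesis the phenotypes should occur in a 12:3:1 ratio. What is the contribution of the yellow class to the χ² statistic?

Total ratio parts = 16. Expected numbers out of 667:
  white: 667 × 12/16 = 500.25
  yellow: 667 × 3/16 = 125.0625
  green: 667 × 1/16 = 41.6875
Contribution of yellow: (93 − 125.0625)² / 125.0625 = 8.2199

8.220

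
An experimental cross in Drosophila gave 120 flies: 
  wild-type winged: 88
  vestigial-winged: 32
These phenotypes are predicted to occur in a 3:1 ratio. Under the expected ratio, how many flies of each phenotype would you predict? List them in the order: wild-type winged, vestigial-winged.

90, 30

Total ratio parts = 4. Expected numbers out of 120:
  wild-type winged: 120 × 3/4 = 90
  vestigial-winged: 120 × 1/4 = 30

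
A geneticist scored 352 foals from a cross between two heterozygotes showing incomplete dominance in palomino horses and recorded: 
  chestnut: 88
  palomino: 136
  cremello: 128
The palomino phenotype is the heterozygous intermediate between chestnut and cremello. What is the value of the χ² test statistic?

27.273

With incomplete dominance, a heterozygote × heterozygote cross gives a 1:2:1 phenotypic ratio.
Total ratio parts = 4. Expected numbers out of 352:
  chestnut: 352 × 1/4 = 88
  palomino: 352 × 2/4 = 176
  cremello: 352 × 1/4 = 88
χ² = Σ (O − E)² / E
  chestnut: (88 − 88)² / 88 = 0.0000
  palomino: (136 − 176)² / 176 = 9.0909
  cremello: (128 − 88)² / 88 = 18.1818
χ² = 0.0000 + 9.0909 + 18.1818 = 27.2727 ≈ 27.273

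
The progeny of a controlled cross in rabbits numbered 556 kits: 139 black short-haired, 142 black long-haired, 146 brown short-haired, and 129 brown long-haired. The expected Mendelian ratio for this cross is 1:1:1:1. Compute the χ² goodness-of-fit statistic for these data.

1.137

Expected counts for N = 556 under a 1:1:1:1 ratio (total parts = 4):
  black short-haired: 556 × 1/4 = 139
  black long-haired: 556 × 1/4 = 139
  brown short-haired: 556 × 1/4 = 139
  brown long-haired: 556 × 1/4 = 139
χ² = Σ (O − E)² / E
  black short-haired: (139 − 139)² / 139 = 0.0000
  black long-haired: (142 − 139)² / 139 = 0.0647
  brown short-haired: (146 − 139)² / 139 = 0.3525
  brown long-haired: (129 − 139)² / 139 = 0.7194
χ² = 0.0000 + 0.0647 + 0.3525 + 0.7194 = 1.1366 ≈ 1.137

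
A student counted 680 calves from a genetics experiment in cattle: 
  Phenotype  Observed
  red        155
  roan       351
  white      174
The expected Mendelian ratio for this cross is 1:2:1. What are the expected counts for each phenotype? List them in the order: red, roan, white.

Total ratio parts = 4. Expected numbers out of 680:
  red: 680 × 1/4 = 170
  roan: 680 × 2/4 = 340
  white: 680 × 1/4 = 170

170, 340, 170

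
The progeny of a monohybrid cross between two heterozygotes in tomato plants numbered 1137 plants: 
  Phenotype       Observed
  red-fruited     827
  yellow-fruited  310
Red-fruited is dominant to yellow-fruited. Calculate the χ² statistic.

For a monohybrid cross between heterozygotes with complete dominance, the expected phenotypic ratio is 3:1.
Under the 3:1 hypothesis (Σ ratio = 4, N = 1137):
  red-fruited: 1137 × 3/4 = 852.75
  yellow-fruited: 1137 × 1/4 = 284.25
χ² = Σ (O − E)² / E
  red-fruited: (827 − 852.75)² / 852.75 = 0.7776
  yellow-fruited: (310 − 284.25)² / 284.25 = 2.3327
χ² = 0.7776 + 2.3327 = 3.1103 ≈ 3.110

3.110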